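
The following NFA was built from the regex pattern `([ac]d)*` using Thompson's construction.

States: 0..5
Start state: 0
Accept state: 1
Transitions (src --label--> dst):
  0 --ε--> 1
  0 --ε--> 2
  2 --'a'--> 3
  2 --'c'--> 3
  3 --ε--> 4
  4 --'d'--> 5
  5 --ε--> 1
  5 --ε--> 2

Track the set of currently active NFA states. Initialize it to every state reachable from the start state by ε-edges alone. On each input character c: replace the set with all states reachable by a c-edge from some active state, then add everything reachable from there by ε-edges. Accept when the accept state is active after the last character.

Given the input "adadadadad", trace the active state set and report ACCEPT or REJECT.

Answer: ACCEPT

Derivation:
start: ε-closure({0}) = {0,1,2}
'a' @ 1: {3,4}
'd' @ 2: {1,2,5}  (accept∈set)
'a' @ 3: {3,4}
'd' @ 4: {1,2,5}  (accept∈set)
'a' @ 5: {3,4}
'd' @ 6: {1,2,5}  (accept∈set)
'a' @ 7: {3,4}
'd' @ 8: {1,2,5}  (accept∈set)
'a' @ 9: {3,4}
'd' @ 10: {1,2,5}  (accept∈set)
final: {1,2,5}; accept 1 in set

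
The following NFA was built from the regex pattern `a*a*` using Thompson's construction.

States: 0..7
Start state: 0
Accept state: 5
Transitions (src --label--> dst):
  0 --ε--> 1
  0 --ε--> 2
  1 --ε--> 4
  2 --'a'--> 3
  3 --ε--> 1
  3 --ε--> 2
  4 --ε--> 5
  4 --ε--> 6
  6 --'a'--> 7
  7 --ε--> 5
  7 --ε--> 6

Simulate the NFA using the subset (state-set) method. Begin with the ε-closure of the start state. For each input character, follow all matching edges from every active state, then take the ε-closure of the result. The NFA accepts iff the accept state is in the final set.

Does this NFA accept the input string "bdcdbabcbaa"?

initial (ε-close {0}): {0,1,2,4,5,6}
'b' @ 1: {}  — no active states
rest 'dcdbabcbaa' ignored (set empty)
after full input: {}  (accept=5 not in)

Answer: REJECT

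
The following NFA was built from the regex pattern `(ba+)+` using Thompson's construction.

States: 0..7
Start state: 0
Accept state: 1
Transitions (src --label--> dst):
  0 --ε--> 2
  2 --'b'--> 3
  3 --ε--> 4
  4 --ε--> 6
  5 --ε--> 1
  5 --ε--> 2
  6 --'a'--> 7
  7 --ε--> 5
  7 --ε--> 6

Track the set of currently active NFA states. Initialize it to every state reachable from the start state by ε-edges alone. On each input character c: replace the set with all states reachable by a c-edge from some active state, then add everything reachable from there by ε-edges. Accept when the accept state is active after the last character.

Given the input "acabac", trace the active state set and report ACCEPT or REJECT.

initial (ε-close {0}): {0,2}
'a' @ 1: {}  — state set empty
rest 'cabac' ignored (set empty)
after full input: {}  (accept=1 not in)

Answer: REJECT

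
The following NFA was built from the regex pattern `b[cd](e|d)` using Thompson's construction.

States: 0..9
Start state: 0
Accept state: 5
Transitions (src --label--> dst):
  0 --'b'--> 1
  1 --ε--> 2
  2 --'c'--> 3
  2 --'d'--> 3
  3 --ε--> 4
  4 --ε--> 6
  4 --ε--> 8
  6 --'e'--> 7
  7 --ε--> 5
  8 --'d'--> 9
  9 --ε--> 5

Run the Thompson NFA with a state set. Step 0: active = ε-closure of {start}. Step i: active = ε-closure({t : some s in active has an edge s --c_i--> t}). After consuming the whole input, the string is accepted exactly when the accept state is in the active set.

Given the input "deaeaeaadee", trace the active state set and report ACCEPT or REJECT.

initial (ε-close {0}): {0}
'd' @ 1: {}  — no active states
rest 'eaeaeaadee' ignored (set empty)
after full input: {}  (accept=5 not in)

Answer: REJECT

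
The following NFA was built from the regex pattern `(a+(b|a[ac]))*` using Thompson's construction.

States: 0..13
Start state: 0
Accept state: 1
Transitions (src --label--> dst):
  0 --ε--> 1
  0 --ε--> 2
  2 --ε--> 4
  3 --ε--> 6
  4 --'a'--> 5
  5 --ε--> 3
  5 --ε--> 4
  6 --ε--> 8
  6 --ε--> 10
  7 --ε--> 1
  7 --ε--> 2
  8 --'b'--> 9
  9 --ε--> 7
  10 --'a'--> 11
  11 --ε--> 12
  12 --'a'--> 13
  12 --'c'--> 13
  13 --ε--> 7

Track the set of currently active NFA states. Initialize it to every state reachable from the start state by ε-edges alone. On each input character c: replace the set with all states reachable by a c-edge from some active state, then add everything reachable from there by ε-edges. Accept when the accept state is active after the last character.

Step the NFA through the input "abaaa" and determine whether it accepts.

Answer: ACCEPT

Derivation:
initial (ε-close {0}): {0,1,2,4}
'a' @ 1: {3,4,5,6,8,10}
'b' @ 2: {1,2,4,7,9}  (accept∈set)
'a' @ 3: {3,4,5,6,8,10}
'a' @ 4: {3,4,5,6,8,10,11,12}
'a' @ 5: {1,2,3,4,5,6,7,8,10,11,12,13}  (accept∈set)
end set {1,2,3,4,5,6,7,8,10,11,12,13} — state 1 in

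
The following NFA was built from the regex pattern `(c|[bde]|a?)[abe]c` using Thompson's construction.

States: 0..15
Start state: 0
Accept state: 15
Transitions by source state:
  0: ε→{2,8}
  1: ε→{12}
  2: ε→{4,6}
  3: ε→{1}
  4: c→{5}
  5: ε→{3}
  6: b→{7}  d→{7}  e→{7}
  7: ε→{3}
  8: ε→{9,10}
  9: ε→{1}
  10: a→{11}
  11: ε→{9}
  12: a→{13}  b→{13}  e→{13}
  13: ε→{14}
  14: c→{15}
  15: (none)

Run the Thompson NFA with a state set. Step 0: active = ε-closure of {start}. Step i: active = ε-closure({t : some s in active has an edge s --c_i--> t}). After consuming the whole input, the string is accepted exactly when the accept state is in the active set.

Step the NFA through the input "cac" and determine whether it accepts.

S₀ = ε-closure({0}) = {0,1,2,4,6,8,9,10,12}
'c' @ 1: {1,3,5,12}
'a' @ 2: {13,14}
'c' @ 3: {15}  (accept∈set)
end set {15} — state 15 in

Answer: ACCEPT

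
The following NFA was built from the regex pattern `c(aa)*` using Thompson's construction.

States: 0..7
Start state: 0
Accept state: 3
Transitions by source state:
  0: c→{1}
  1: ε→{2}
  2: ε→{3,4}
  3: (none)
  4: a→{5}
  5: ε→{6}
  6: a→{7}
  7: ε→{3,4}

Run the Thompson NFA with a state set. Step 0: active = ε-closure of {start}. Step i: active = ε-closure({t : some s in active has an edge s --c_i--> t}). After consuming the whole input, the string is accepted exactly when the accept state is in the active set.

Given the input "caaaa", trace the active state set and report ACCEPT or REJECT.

start: ε-closure({0}) = {0}
'c' @ 1: {1,2,3,4}  (accept∈set)
'a' @ 2: {5,6}
'a' @ 3: {3,4,7}  (accept∈set)
'a' @ 4: {5,6}
'a' @ 5: {3,4,7}  (accept∈set)
after full input: {3,4,7}  (accept=3 in)

Answer: ACCEPT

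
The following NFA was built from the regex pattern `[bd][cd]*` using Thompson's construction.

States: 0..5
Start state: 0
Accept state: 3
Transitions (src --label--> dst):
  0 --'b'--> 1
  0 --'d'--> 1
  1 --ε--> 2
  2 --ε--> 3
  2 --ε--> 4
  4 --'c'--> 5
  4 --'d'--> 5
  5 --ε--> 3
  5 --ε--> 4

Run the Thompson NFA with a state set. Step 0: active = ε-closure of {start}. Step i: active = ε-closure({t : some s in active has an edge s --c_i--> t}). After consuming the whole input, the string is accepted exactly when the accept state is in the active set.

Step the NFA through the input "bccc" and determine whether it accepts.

Answer: ACCEPT

Trace:
initial (ε-close {0}): {0}
'b' @ 1: {1,2,3,4}  (accept∈set)
'c' @ 2: {3,4,5}  (accept∈set)
'c' @ 3: {3,4,5}  (accept∈set)
'c' @ 4: {3,4,5}  (accept∈set)
after full input: {3,4,5}  (accept=3 in)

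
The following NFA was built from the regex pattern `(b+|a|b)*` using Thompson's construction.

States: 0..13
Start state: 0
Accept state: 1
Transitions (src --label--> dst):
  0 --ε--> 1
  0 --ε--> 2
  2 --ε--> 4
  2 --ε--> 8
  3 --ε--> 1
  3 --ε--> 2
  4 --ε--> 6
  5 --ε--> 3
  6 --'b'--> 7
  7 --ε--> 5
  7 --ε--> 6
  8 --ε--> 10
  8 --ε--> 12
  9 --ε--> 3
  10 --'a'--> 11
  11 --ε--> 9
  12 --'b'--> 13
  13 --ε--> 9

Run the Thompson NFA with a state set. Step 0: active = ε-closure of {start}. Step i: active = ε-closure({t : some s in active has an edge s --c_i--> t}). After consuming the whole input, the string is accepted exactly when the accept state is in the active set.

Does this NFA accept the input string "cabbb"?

Answer: REJECT

Trace:
S₀ = ε-closure({0}) = {0,1,2,4,6,8,10,12}
'c' @ 1: {}  — no active states
rest 'abbb' ignored (set empty)
after full input: {}  (accept=1 not in)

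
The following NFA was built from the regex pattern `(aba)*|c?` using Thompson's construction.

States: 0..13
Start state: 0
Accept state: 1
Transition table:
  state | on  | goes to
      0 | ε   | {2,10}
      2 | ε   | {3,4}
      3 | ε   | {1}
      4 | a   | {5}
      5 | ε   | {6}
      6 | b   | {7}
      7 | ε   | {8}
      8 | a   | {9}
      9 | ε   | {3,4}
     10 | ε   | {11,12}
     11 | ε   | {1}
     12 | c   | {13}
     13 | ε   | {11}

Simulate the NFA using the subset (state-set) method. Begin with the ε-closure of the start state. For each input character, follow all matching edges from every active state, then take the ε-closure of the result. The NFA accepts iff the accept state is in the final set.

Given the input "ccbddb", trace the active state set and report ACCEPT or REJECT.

Answer: REJECT

Derivation:
S₀ = ε-closure({0}) = {0,1,2,3,4,10,11,12}
'c' @ 1: {1,11,13}  [accepting]
'c' @ 2: {}  — no active states
rest 'bddb' ignored (set empty)
end set {} — state 1 not in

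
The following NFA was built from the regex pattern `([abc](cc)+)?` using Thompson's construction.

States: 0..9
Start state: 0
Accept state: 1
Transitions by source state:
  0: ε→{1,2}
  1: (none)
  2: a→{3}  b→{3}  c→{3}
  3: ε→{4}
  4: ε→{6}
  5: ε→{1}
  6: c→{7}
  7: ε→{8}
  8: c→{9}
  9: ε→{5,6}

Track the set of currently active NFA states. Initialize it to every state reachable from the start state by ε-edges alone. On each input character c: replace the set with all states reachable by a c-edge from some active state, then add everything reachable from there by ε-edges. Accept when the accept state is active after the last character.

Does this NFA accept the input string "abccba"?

start: ε-closure({0}) = {0,1,2}
'a' @ 1: {3,4,6}
'b' @ 2: {}  — state set empty
rest 'ccba' ignored (set empty)
final: {}; accept 1 not in set

Answer: REJECT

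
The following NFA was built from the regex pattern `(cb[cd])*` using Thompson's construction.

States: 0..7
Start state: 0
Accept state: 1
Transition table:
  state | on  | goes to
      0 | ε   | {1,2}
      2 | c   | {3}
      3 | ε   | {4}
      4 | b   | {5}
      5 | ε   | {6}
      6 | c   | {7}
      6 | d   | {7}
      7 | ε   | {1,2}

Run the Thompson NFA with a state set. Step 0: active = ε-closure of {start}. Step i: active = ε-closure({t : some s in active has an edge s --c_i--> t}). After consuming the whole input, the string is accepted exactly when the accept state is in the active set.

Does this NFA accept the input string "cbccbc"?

Answer: ACCEPT

Trace:
start: ε-closure({0}) = {0,1,2}
'c' @ 1: {3,4}
'b' @ 2: {5,6}
'c' @ 3: {1,2,7}  (accept∈set)
'c' @ 4: {3,4}
'b' @ 5: {5,6}
'c' @ 6: {1,2,7}  (accept∈set)
end set {1,2,7} — state 1 in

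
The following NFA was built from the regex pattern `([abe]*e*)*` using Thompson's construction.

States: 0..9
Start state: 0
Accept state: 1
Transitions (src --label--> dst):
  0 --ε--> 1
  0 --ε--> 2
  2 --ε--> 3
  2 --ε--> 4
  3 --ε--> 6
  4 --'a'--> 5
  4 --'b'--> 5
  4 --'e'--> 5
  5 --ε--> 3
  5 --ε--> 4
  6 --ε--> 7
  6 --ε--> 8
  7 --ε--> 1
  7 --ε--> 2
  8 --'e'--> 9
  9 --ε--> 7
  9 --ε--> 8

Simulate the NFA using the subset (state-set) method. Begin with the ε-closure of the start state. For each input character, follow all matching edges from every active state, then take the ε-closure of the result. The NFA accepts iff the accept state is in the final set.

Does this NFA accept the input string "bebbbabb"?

Answer: ACCEPT

Trace:
S₀ = ε-closure({0}) = {0,1,2,3,4,6,7,8}
'b' @ 1: {1,2,3,4,5,6,7,8}  [accepting]
'e' @ 2: {1,2,3,4,5,6,7,8,9}  [accepting]
'b' @ 3: {1,2,3,4,5,6,7,8}  [accepting]
'b' @ 4: {1,2,3,4,5,6,7,8}  [accepting]
'b' @ 5: {1,2,3,4,5,6,7,8}  [accepting]
'a' @ 6: {1,2,3,4,5,6,7,8}  [accepting]
'b' @ 7: {1,2,3,4,5,6,7,8}  [accepting]
'b' @ 8: {1,2,3,4,5,6,7,8}  [accepting]
end set {1,2,3,4,5,6,7,8} — state 1 in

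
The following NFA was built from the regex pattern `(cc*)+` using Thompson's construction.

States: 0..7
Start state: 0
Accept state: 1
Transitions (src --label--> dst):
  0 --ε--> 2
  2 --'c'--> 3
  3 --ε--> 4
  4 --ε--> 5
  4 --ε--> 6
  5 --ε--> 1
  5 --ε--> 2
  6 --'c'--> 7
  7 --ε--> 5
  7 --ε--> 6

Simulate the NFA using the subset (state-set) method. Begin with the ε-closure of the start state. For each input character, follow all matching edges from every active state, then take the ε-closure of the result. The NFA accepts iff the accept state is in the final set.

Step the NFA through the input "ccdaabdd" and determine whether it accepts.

initial (ε-close {0}): {0,2}
'c' @ 1: {1,2,3,4,5,6}  (accept∈set)
'c' @ 2: {1,2,3,4,5,6,7}  (accept∈set)
'd' @ 3: {}  — state set empty
rest 'aabdd' ignored (set empty)
after full input: {}  (accept=1 not in)

Answer: REJECT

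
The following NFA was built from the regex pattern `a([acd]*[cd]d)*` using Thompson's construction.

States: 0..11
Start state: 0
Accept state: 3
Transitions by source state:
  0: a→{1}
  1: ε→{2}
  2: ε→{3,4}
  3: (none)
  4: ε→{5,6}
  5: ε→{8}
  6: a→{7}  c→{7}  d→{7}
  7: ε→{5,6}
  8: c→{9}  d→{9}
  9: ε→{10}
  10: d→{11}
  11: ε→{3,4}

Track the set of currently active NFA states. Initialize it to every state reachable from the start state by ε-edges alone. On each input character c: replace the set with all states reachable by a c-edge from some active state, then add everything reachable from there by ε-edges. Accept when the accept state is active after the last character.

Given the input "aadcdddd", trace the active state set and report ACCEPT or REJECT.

Answer: ACCEPT

Trace:
start: ε-closure({0}) = {0}
'a' @ 1: {1,2,3,4,5,6,8}  (accept∈set)
'a' @ 2: {5,6,7,8}
'd' @ 3: {5,6,7,8,9,10}
'c' @ 4: {5,6,7,8,9,10}
'd' @ 5: {3,4,5,6,7,8,9,10,11}  (accept∈set)
'd' @ 6: {3,4,5,6,7,8,9,10,11}  (accept∈set)
'd' @ 7: {3,4,5,6,7,8,9,10,11}  (accept∈set)
'd' @ 8: {3,4,5,6,7,8,9,10,11}  (accept∈set)
after full input: {3,4,5,6,7,8,9,10,11}  (accept=3 in)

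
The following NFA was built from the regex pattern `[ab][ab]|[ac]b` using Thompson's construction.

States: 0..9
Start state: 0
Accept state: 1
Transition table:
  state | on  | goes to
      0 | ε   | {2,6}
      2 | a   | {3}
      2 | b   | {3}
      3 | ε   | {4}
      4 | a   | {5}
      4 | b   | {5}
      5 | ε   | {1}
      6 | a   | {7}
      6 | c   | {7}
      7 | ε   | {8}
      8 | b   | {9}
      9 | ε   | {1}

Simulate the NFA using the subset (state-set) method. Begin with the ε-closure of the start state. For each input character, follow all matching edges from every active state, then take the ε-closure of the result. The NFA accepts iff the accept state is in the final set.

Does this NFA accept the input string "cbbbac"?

initial (ε-close {0}): {0,2,6}
'c' @ 1: {7,8}
'b' @ 2: {1,9}  [accepting]
'b' @ 3: {}  — dead — no transitions
rest 'bac' ignored (set empty)
end set {} — state 1 not in

Answer: REJECT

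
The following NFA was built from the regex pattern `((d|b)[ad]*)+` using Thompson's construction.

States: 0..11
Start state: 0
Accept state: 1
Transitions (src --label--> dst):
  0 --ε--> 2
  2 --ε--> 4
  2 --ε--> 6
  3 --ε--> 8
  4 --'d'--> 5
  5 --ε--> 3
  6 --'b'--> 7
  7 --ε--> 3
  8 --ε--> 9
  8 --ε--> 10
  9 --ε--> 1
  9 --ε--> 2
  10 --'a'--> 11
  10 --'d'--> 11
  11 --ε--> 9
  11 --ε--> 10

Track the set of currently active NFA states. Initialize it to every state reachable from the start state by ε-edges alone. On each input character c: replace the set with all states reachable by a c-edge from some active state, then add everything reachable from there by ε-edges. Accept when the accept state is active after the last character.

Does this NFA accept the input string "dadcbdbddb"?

Answer: REJECT

Derivation:
initial (ε-close {0}): {0,2,4,6}
'd' @ 1: {1,2,3,4,5,6,8,9,10}  (accept∈set)
'a' @ 2: {1,2,4,6,9,10,11}  (accept∈set)
'd' @ 3: {1,2,3,4,5,6,8,9,10,11}  (accept∈set)
'c' @ 4: {}  — state set empty
rest 'bdbddb' ignored (set empty)
final: {}; accept 1 not in set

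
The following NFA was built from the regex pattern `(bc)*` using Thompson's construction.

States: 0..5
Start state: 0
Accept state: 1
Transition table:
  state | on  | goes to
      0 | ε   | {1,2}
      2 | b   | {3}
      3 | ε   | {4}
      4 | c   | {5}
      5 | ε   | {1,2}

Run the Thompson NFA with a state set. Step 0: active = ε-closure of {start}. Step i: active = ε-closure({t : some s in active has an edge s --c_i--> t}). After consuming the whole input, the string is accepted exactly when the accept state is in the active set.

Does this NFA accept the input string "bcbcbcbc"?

Answer: ACCEPT

Trace:
initial (ε-close {0}): {0,1,2}
'b' @ 1: {3,4}
'c' @ 2: {1,2,5}  (accept∈set)
'b' @ 3: {3,4}
'c' @ 4: {1,2,5}  (accept∈set)
'b' @ 5: {3,4}
'c' @ 6: {1,2,5}  (accept∈set)
'b' @ 7: {3,4}
'c' @ 8: {1,2,5}  (accept∈set)
end set {1,2,5} — state 1 in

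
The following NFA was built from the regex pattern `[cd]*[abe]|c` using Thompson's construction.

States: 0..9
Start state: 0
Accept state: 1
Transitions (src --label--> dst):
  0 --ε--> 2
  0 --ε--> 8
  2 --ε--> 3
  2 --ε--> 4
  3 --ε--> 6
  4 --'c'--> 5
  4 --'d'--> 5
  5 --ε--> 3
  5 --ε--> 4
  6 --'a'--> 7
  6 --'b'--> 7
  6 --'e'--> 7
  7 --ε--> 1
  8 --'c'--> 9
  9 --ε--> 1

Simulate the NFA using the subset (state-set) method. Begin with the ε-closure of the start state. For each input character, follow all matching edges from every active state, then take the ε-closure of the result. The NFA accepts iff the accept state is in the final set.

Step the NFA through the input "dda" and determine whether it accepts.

start: ε-closure({0}) = {0,2,3,4,6,8}
'd' @ 1: {3,4,5,6}
'd' @ 2: {3,4,5,6}
'a' @ 3: {1,7}  ✓accept
end set {1,7} — state 1 in

Answer: ACCEPT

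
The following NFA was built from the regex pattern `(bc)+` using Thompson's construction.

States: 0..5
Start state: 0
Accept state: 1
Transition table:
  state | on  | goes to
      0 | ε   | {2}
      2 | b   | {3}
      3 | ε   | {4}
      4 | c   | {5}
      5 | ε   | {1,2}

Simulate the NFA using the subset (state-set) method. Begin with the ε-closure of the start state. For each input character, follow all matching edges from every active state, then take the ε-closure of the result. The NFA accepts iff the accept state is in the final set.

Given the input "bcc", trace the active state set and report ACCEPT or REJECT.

start: ε-closure({0}) = {0,2}
'b' @ 1: {3,4}
'c' @ 2: {1,2,5}  [accepting]
'c' @ 3: {}  — dead — no transitions
final: {}; accept 1 not in set

Answer: REJECT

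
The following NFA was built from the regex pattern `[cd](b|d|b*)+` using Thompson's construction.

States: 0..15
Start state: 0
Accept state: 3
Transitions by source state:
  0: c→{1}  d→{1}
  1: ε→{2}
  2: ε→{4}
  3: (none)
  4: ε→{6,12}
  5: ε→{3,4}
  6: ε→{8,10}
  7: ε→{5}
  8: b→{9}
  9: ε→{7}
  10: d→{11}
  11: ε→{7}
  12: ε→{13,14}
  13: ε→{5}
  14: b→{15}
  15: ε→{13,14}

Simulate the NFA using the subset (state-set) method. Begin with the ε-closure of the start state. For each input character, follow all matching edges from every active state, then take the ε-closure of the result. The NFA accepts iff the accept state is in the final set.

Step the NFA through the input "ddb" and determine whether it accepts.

start: ε-closure({0}) = {0}
'd' @ 1: {1,2,3,4,5,6,8,10,12,13,14}  [accepting]
'd' @ 2: {3,4,5,6,7,8,10,11,12,13,14}  [accepting]
'b' @ 3: {3,4,5,6,7,8,9,10,12,13,14,15}  [accepting]
end set {3,4,5,6,7,8,9,10,12,13,14,15} — state 3 in

Answer: ACCEPT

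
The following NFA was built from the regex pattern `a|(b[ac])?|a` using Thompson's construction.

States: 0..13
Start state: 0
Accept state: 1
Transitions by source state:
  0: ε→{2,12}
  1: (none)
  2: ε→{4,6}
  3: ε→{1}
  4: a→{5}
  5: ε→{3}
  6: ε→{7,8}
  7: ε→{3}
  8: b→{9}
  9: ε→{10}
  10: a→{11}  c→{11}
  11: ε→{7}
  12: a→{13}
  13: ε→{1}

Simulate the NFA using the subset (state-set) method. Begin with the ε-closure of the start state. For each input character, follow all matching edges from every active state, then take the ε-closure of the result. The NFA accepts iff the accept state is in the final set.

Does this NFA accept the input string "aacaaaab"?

Answer: REJECT

Steps:
S₀ = ε-closure({0}) = {0,1,2,3,4,6,7,8,12}
'a' @ 1: {1,3,5,13}  [accepting]
'a' @ 2: {}  — state set empty
rest 'caaaab' ignored (set empty)
end set {} — state 1 not in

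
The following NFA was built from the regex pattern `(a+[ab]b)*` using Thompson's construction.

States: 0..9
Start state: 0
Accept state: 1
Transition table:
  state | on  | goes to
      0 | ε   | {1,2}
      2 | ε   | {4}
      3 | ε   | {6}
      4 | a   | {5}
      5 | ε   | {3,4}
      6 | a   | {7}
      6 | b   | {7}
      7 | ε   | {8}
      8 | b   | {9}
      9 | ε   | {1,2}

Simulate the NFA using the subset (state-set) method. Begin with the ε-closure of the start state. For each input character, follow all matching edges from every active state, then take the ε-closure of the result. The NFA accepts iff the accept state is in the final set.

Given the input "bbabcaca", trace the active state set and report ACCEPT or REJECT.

Answer: REJECT

Derivation:
initial (ε-close {0}): {0,1,2,4}
'b' @ 1: {}  — no active states
rest 'babcaca' ignored (set empty)
after full input: {}  (accept=1 not in)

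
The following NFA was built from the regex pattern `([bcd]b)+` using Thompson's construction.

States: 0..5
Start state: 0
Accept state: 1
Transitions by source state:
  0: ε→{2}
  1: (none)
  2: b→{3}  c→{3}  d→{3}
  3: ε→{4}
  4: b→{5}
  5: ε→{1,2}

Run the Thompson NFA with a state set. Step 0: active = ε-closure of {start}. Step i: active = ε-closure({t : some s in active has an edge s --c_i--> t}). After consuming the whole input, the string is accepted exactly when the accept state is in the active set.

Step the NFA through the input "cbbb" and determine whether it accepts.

S₀ = ε-closure({0}) = {0,2}
'c' @ 1: {3,4}
'b' @ 2: {1,2,5}  [accepting]
'b' @ 3: {3,4}
'b' @ 4: {1,2,5}  [accepting]
final: {1,2,5}; accept 1 in set

Answer: ACCEPT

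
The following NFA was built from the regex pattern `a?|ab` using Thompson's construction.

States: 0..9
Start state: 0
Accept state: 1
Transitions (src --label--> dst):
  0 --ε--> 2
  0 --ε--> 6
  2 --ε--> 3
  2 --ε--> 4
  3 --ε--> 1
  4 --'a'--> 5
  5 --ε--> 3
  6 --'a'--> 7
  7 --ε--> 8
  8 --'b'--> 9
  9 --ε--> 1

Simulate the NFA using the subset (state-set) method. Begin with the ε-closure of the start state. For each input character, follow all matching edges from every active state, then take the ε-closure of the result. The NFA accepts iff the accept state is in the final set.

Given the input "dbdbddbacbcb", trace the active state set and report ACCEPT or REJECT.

Answer: REJECT

Derivation:
initial (ε-close {0}): {0,1,2,3,4,6}
'd' @ 1: {}  — no active states
rest 'bdbddbacbcb' ignored (set empty)
end set {} — state 1 not in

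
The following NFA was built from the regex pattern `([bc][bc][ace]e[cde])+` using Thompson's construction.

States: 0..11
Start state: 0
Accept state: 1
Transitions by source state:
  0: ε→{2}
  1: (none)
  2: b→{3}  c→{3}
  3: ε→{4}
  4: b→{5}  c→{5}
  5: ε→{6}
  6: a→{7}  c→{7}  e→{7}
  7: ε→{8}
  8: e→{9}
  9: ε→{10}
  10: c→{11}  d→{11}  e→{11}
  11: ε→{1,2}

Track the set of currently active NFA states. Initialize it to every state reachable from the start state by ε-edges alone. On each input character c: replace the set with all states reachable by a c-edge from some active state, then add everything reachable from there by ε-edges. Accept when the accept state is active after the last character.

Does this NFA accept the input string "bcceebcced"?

Answer: ACCEPT

Steps:
S₀ = ε-closure({0}) = {0,2}
'b' @ 1: {3,4}
'c' @ 2: {5,6}
'c' @ 3: {7,8}
'e' @ 4: {9,10}
'e' @ 5: {1,2,11}  (accept∈set)
'b' @ 6: {3,4}
'c' @ 7: {5,6}
'c' @ 8: {7,8}
'e' @ 9: {9,10}
'd' @ 10: {1,2,11}  (accept∈set)
after full input: {1,2,11}  (accept=1 in)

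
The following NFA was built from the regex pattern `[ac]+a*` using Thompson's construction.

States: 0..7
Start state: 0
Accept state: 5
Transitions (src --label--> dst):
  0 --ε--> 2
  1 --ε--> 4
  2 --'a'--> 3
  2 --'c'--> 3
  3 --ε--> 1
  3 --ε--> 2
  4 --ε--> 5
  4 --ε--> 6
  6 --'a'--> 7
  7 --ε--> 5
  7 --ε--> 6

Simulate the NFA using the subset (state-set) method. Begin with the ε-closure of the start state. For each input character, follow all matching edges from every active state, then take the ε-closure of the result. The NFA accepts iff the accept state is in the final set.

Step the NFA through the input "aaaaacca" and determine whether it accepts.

initial (ε-close {0}): {0,2}
'a' @ 1: {1,2,3,4,5,6}  [accepting]
'a' @ 2: {1,2,3,4,5,6,7}  [accepting]
'a' @ 3: {1,2,3,4,5,6,7}  [accepting]
'a' @ 4: {1,2,3,4,5,6,7}  [accepting]
'a' @ 5: {1,2,3,4,5,6,7}  [accepting]
'c' @ 6: {1,2,3,4,5,6}  [accepting]
'c' @ 7: {1,2,3,4,5,6}  [accepting]
'a' @ 8: {1,2,3,4,5,6,7}  [accepting]
end set {1,2,3,4,5,6,7} — state 5 in

Answer: ACCEPT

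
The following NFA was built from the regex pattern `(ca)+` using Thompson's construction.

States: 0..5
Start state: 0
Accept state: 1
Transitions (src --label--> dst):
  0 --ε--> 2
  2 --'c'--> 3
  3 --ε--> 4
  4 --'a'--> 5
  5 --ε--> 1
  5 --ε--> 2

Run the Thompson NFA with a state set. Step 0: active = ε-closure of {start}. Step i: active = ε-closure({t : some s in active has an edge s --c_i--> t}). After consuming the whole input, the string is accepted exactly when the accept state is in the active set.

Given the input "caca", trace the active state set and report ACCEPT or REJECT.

Answer: ACCEPT

Trace:
S₀ = ε-closure({0}) = {0,2}
'c' @ 1: {3,4}
'a' @ 2: {1,2,5}  (accept∈set)
'c' @ 3: {3,4}
'a' @ 4: {1,2,5}  (accept∈set)
final: {1,2,5}; accept 1 in set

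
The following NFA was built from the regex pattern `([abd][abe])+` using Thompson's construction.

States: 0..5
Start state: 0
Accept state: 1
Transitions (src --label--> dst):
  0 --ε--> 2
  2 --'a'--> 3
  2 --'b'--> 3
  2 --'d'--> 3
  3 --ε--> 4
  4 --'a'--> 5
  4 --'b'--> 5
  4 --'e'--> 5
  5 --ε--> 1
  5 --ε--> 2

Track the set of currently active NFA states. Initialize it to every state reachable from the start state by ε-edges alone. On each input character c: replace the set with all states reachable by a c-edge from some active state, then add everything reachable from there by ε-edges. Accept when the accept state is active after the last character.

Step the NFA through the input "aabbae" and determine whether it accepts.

S₀ = ε-closure({0}) = {0,2}
'a' @ 1: {3,4}
'a' @ 2: {1,2,5}  [accepting]
'b' @ 3: {3,4}
'b' @ 4: {1,2,5}  [accepting]
'a' @ 5: {3,4}
'e' @ 6: {1,2,5}  [accepting]
end set {1,2,5} — state 1 in

Answer: ACCEPT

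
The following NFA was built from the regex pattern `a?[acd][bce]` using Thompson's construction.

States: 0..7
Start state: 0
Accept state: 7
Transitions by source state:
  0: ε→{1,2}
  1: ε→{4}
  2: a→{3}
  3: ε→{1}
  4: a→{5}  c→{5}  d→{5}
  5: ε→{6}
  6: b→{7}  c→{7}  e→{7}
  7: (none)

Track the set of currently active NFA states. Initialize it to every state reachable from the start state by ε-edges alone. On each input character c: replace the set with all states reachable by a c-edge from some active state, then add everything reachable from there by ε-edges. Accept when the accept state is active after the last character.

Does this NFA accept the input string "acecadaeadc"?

Answer: REJECT

Steps:
start: ε-closure({0}) = {0,1,2,4}
'a' @ 1: {1,3,4,5,6}
'c' @ 2: {5,6,7}  [accepting]
'e' @ 3: {7}  [accepting]
'c' @ 4: {}  — dead — no transitions
rest 'adaeadc' ignored (set empty)
after full input: {}  (accept=7 not in)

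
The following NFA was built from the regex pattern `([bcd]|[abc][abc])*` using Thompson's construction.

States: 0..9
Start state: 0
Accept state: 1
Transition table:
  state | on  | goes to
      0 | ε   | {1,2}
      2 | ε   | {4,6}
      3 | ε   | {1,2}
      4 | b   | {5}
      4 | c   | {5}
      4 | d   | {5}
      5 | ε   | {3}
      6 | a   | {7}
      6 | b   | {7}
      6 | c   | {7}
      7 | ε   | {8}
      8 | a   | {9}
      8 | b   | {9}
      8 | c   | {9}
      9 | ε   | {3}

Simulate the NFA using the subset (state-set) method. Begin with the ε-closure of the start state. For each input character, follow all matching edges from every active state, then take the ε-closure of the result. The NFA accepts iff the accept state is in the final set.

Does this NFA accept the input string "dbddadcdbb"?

Answer: REJECT

Trace:
S₀ = ε-closure({0}) = {0,1,2,4,6}
'd' @ 1: {1,2,3,4,5,6}  (accept∈set)
'b' @ 2: {1,2,3,4,5,6,7,8}  (accept∈set)
'd' @ 3: {1,2,3,4,5,6}  (accept∈set)
'd' @ 4: {1,2,3,4,5,6}  (accept∈set)
'a' @ 5: {7,8}
'd' @ 6: {}  — no active states
rest 'cdbb' ignored (set empty)
end set {} — state 1 not in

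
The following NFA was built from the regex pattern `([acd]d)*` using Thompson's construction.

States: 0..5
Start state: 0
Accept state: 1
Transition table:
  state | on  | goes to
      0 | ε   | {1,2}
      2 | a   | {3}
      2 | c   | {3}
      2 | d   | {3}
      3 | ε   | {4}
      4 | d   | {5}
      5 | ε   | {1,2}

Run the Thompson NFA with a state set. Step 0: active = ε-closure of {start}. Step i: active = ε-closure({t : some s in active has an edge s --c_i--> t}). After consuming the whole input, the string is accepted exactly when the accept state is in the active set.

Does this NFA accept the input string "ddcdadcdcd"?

Answer: ACCEPT

Trace:
initial (ε-close {0}): {0,1,2}
'd' @ 1: {3,4}
'd' @ 2: {1,2,5}  ✓accept
'c' @ 3: {3,4}
'd' @ 4: {1,2,5}  ✓accept
'a' @ 5: {3,4}
'd' @ 6: {1,2,5}  ✓accept
'c' @ 7: {3,4}
'd' @ 8: {1,2,5}  ✓accept
'c' @ 9: {3,4}
'd' @ 10: {1,2,5}  ✓accept
after full input: {1,2,5}  (accept=1 in)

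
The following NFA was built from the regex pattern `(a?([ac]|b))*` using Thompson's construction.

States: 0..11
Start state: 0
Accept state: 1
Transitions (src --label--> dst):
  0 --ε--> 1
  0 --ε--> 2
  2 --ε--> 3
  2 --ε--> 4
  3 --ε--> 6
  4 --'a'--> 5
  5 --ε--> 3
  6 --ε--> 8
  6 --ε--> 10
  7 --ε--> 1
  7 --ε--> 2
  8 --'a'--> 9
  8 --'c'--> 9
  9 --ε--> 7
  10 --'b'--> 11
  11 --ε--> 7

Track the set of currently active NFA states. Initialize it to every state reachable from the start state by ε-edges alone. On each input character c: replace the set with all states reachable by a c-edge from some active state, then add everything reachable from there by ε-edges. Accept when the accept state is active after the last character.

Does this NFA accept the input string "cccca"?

start: ε-closure({0}) = {0,1,2,3,4,6,8,10}
'c' @ 1: {1,2,3,4,6,7,8,9,10}  ✓accept
'c' @ 2: {1,2,3,4,6,7,8,9,10}  ✓accept
'c' @ 3: {1,2,3,4,6,7,8,9,10}  ✓accept
'c' @ 4: {1,2,3,4,6,7,8,9,10}  ✓accept
'a' @ 5: {1,2,3,4,5,6,7,8,9,10}  ✓accept
final: {1,2,3,4,5,6,7,8,9,10}; accept 1 in set

Answer: ACCEPT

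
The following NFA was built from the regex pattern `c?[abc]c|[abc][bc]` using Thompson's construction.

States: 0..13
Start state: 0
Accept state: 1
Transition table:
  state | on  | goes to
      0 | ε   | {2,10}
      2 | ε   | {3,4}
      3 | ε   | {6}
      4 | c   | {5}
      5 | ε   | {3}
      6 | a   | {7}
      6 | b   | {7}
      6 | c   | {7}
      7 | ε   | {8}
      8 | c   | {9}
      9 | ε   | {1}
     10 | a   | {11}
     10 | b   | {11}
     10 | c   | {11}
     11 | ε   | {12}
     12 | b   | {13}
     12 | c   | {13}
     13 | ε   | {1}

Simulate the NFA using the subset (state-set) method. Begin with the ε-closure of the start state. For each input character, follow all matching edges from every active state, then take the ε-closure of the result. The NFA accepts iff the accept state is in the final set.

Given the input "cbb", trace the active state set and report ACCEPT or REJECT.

S₀ = ε-closure({0}) = {0,2,3,4,6,10}
'c' @ 1: {3,5,6,7,8,11,12}
'b' @ 2: {1,7,8,13}  [accepting]
'b' @ 3: {}  — dead — no transitions
final: {}; accept 1 not in set

Answer: REJECT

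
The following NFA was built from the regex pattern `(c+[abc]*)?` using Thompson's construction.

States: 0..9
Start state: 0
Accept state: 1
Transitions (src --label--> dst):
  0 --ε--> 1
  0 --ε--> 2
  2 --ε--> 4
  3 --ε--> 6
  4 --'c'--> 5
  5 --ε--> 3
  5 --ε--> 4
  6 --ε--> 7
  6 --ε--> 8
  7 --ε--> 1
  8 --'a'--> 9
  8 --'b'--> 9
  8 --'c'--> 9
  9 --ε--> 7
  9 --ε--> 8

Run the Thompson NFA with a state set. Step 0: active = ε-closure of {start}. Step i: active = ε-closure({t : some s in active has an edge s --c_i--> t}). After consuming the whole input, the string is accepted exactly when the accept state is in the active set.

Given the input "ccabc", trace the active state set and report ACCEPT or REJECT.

initial (ε-close {0}): {0,1,2,4}
'c' @ 1: {1,3,4,5,6,7,8}  [accepting]
'c' @ 2: {1,3,4,5,6,7,8,9}  [accepting]
'a' @ 3: {1,7,8,9}  [accepting]
'b' @ 4: {1,7,8,9}  [accepting]
'c' @ 5: {1,7,8,9}  [accepting]
after full input: {1,7,8,9}  (accept=1 in)

Answer: ACCEPT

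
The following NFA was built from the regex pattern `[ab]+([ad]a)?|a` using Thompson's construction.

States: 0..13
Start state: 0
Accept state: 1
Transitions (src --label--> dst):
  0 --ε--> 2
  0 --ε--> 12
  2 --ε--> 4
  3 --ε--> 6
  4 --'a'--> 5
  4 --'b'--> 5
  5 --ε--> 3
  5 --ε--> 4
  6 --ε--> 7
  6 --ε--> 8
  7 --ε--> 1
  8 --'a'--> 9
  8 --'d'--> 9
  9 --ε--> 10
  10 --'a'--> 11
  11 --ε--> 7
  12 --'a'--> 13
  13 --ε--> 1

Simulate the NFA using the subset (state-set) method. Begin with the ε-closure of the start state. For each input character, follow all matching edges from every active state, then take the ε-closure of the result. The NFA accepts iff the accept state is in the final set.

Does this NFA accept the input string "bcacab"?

S₀ = ε-closure({0}) = {0,2,4,12}
'b' @ 1: {1,3,4,5,6,7,8}  (accept∈set)
'c' @ 2: {}  — state set empty
rest 'acab' ignored (set empty)
end set {} — state 1 not in

Answer: REJECT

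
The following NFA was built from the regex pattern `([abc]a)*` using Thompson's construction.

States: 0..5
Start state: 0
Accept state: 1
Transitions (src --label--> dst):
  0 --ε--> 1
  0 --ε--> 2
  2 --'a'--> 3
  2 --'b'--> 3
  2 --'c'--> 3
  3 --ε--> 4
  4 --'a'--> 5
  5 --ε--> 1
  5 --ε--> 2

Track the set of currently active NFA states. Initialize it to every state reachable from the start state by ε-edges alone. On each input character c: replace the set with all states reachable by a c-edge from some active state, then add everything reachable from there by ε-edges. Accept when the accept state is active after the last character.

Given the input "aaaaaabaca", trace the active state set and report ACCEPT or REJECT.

Answer: ACCEPT

Steps:
S₀ = ε-closure({0}) = {0,1,2}
'a' @ 1: {3,4}
'a' @ 2: {1,2,5}  [accepting]
'a' @ 3: {3,4}
'a' @ 4: {1,2,5}  [accepting]
'a' @ 5: {3,4}
'a' @ 6: {1,2,5}  [accepting]
'b' @ 7: {3,4}
'a' @ 8: {1,2,5}  [accepting]
'c' @ 9: {3,4}
'a' @ 10: {1,2,5}  [accepting]
end set {1,2,5} — state 1 in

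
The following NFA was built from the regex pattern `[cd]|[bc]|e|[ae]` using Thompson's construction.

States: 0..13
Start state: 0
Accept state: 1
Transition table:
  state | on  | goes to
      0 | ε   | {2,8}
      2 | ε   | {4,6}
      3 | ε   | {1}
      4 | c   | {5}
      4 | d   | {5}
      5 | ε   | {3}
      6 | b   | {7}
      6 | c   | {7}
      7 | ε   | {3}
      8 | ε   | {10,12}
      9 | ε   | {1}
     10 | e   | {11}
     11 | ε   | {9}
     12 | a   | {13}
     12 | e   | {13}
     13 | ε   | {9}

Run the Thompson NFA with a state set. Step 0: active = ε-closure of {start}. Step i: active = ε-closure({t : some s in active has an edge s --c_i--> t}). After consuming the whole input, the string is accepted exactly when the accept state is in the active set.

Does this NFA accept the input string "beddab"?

initial (ε-close {0}): {0,2,4,6,8,10,12}
'b' @ 1: {1,3,7}  ✓accept
'e' @ 2: {}  — state set empty
rest 'ddab' ignored (set empty)
end set {} — state 1 not in

Answer: REJECT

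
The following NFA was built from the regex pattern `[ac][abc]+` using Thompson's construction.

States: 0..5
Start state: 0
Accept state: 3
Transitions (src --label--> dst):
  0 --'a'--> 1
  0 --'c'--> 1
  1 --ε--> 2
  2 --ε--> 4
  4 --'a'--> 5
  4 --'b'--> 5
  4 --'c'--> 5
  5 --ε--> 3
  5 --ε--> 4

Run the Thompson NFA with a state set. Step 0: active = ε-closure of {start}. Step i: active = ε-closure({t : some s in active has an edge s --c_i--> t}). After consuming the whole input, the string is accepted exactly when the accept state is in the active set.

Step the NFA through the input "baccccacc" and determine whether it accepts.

Answer: REJECT

Trace:
S₀ = ε-closure({0}) = {0}
'b' @ 1: {}  — dead — no transitions
rest 'accccacc' ignored (set empty)
final: {}; accept 3 not in set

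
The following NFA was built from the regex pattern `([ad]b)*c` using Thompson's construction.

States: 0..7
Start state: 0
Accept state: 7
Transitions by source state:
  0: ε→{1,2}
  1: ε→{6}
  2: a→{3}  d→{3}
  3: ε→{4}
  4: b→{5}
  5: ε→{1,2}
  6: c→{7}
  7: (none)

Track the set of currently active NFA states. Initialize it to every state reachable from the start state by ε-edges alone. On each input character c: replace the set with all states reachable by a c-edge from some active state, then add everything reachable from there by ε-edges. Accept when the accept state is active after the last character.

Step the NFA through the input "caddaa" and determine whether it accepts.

Answer: REJECT

Steps:
start: ε-closure({0}) = {0,1,2,6}
'c' @ 1: {7}  ✓accept
'a' @ 2: {}  — state set empty
rest 'ddaa' ignored (set empty)
final: {}; accept 7 not in set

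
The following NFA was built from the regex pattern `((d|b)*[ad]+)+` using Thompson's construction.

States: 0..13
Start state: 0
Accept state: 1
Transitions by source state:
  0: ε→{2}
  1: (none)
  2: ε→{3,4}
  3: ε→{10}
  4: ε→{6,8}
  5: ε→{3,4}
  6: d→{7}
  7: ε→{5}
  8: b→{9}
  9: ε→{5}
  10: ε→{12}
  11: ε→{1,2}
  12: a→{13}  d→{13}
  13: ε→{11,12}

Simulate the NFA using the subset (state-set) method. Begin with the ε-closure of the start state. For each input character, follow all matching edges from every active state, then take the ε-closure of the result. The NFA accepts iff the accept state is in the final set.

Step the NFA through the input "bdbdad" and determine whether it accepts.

Answer: ACCEPT

Steps:
S₀ = ε-closure({0}) = {0,2,3,4,6,8,10,12}
'b' @ 1: {3,4,5,6,8,9,10,12}
'd' @ 2: {1,2,3,4,5,6,7,8,10,11,12,13}  [accepting]
'b' @ 3: {3,4,5,6,8,9,10,12}
'd' @ 4: {1,2,3,4,5,6,7,8,10,11,12,13}  [accepting]
'a' @ 5: {1,2,3,4,6,8,10,11,12,13}  [accepting]
'd' @ 6: {1,2,3,4,5,6,7,8,10,11,12,13}  [accepting]
final: {1,2,3,4,5,6,7,8,10,11,12,13}; accept 1 in set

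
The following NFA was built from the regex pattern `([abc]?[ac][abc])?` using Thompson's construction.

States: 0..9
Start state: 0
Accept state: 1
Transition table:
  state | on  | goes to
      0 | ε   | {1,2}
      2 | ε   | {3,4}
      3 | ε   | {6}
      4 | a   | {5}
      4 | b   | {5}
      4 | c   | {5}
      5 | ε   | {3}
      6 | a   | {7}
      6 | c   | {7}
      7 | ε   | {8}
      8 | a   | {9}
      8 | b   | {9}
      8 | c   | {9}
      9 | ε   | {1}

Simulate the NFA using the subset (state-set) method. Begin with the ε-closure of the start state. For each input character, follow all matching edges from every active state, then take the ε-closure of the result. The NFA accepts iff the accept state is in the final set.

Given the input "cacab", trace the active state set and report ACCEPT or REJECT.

start: ε-closure({0}) = {0,1,2,3,4,6}
'c' @ 1: {3,5,6,7,8}
'a' @ 2: {1,7,8,9}  ✓accept
'c' @ 3: {1,9}  ✓accept
'a' @ 4: {}  — dead — no transitions
rest 'b' ignored (set empty)
end set {} — state 1 not in

Answer: REJECT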